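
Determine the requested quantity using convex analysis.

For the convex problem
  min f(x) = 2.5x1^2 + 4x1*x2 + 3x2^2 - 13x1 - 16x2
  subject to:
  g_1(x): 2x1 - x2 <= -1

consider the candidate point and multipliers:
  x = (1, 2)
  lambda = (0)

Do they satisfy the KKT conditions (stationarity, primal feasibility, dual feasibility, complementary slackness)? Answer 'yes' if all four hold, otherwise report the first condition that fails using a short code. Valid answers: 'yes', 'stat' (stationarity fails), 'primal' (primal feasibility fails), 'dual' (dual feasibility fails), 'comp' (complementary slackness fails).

Gradient of f: grad f(x) = Q x + c = (0, 0)
Constraint values g_i(x) = a_i^T x - b_i:
  g_1((1, 2)) = 1
Stationarity residual: grad f(x) + sum_i lambda_i a_i = (0, 0)
  -> stationarity OK
Primal feasibility (all g_i <= 0): FAILS
Dual feasibility (all lambda_i >= 0): OK
Complementary slackness (lambda_i * g_i(x) = 0 for all i): OK

Verdict: the first failing condition is primal_feasibility -> primal.

primal


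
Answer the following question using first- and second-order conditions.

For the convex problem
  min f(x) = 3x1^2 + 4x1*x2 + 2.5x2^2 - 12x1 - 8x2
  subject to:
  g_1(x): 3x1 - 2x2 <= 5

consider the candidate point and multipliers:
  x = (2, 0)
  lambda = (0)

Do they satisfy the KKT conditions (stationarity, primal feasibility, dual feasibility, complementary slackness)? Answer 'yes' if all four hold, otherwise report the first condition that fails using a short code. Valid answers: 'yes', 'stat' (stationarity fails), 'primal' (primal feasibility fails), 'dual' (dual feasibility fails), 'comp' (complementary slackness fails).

Gradient of f: grad f(x) = Q x + c = (0, 0)
Constraint values g_i(x) = a_i^T x - b_i:
  g_1((2, 0)) = 1
Stationarity residual: grad f(x) + sum_i lambda_i a_i = (0, 0)
  -> stationarity OK
Primal feasibility (all g_i <= 0): FAILS
Dual feasibility (all lambda_i >= 0): OK
Complementary slackness (lambda_i * g_i(x) = 0 for all i): OK

Verdict: the first failing condition is primal_feasibility -> primal.

primal


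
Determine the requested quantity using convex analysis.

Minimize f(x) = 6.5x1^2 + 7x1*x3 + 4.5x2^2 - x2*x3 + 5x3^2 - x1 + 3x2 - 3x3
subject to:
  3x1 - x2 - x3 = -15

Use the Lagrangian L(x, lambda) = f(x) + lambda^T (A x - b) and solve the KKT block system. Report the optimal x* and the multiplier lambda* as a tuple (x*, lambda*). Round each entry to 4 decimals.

Form the Lagrangian:
  L(x, lambda) = (1/2) x^T Q x + c^T x + lambda^T (A x - b)
Stationarity (grad_x L = 0): Q x + c + A^T lambda = 0.
Primal feasibility: A x = b.

This gives the KKT block system:
  [ Q   A^T ] [ x     ]   [-c ]
  [ A    0  ] [ lambda ] = [ b ]

Solving the linear system:
  x*      = (-3.519, 0.8685, 3.5744)
  lambda* = (7.2422)
  f(x*)   = 52.0173

x* = (-3.519, 0.8685, 3.5744), lambda* = (7.2422)


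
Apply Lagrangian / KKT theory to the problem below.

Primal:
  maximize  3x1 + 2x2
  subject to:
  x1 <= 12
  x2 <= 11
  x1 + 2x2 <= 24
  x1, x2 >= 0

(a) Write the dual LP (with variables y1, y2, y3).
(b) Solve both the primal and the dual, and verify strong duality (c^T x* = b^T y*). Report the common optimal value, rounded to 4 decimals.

The standard primal-dual pair for 'max c^T x s.t. A x <= b, x >= 0' is:
  Dual:  min b^T y  s.t.  A^T y >= c,  y >= 0.

So the dual LP is:
  minimize  12y1 + 11y2 + 24y3
  subject to:
    y1 + y3 >= 3
    y2 + 2y3 >= 2
    y1, y2, y3 >= 0

Solving the primal: x* = (12, 6).
  primal value c^T x* = 48.
Solving the dual: y* = (2, 0, 1).
  dual value b^T y* = 48.
Strong duality: c^T x* = b^T y*. Confirmed.

48


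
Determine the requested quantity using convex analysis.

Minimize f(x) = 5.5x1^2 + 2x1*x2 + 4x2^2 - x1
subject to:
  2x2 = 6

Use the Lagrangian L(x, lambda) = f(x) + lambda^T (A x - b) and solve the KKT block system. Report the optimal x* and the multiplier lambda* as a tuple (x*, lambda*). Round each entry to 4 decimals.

Form the Lagrangian:
  L(x, lambda) = (1/2) x^T Q x + c^T x + lambda^T (A x - b)
Stationarity (grad_x L = 0): Q x + c + A^T lambda = 0.
Primal feasibility: A x = b.

This gives the KKT block system:
  [ Q   A^T ] [ x     ]   [-c ]
  [ A    0  ] [ lambda ] = [ b ]

Solving the linear system:
  x*      = (-0.4545, 3)
  lambda* = (-11.5455)
  f(x*)   = 34.8636

x* = (-0.4545, 3), lambda* = (-11.5455)


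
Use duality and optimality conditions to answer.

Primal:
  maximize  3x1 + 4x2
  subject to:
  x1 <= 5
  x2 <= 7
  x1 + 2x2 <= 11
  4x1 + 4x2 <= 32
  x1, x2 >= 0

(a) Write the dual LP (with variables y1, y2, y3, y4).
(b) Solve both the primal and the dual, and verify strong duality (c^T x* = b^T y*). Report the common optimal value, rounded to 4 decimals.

The standard primal-dual pair for 'max c^T x s.t. A x <= b, x >= 0' is:
  Dual:  min b^T y  s.t.  A^T y >= c,  y >= 0.

So the dual LP is:
  minimize  5y1 + 7y2 + 11y3 + 32y4
  subject to:
    y1 + y3 + 4y4 >= 3
    y2 + 2y3 + 4y4 >= 4
    y1, y2, y3, y4 >= 0

Solving the primal: x* = (5, 3).
  primal value c^T x* = 27.
Solving the dual: y* = (0, 0, 1, 0.5).
  dual value b^T y* = 27.
Strong duality: c^T x* = b^T y*. Confirmed.

27


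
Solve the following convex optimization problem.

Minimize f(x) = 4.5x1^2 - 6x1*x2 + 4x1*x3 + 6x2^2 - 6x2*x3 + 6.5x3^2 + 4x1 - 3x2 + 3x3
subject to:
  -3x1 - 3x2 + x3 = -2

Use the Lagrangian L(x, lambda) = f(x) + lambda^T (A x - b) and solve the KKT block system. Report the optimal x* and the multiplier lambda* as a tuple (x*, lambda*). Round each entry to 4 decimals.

Form the Lagrangian:
  L(x, lambda) = (1/2) x^T Q x + c^T x + lambda^T (A x - b)
Stationarity (grad_x L = 0): Q x + c + A^T lambda = 0.
Primal feasibility: A x = b.

This gives the KKT block system:
  [ Q   A^T ] [ x     ]   [-c ]
  [ A    0  ] [ lambda ] = [ b ]

Solving the linear system:
  x*      = (0.1672, 0.4564, -0.1292)
  lambda* = (0.7497)
  f(x*)   = 0.2056

x* = (0.1672, 0.4564, -0.1292), lambda* = (0.7497)


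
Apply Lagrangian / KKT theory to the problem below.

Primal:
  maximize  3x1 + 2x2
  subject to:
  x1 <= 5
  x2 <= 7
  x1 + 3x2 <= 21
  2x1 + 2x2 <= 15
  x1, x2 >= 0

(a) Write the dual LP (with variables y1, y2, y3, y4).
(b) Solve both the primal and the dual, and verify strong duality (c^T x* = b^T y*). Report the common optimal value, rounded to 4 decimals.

The standard primal-dual pair for 'max c^T x s.t. A x <= b, x >= 0' is:
  Dual:  min b^T y  s.t.  A^T y >= c,  y >= 0.

So the dual LP is:
  minimize  5y1 + 7y2 + 21y3 + 15y4
  subject to:
    y1 + y3 + 2y4 >= 3
    y2 + 3y3 + 2y4 >= 2
    y1, y2, y3, y4 >= 0

Solving the primal: x* = (5, 2.5).
  primal value c^T x* = 20.
Solving the dual: y* = (1, 0, 0, 1).
  dual value b^T y* = 20.
Strong duality: c^T x* = b^T y*. Confirmed.

20


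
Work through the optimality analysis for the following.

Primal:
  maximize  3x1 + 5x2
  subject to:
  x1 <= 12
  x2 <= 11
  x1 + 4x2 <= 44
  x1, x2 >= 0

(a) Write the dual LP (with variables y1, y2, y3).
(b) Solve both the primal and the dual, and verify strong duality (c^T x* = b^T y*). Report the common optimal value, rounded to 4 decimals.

The standard primal-dual pair for 'max c^T x s.t. A x <= b, x >= 0' is:
  Dual:  min b^T y  s.t.  A^T y >= c,  y >= 0.

So the dual LP is:
  minimize  12y1 + 11y2 + 44y3
  subject to:
    y1 + y3 >= 3
    y2 + 4y3 >= 5
    y1, y2, y3 >= 0

Solving the primal: x* = (12, 8).
  primal value c^T x* = 76.
Solving the dual: y* = (1.75, 0, 1.25).
  dual value b^T y* = 76.
Strong duality: c^T x* = b^T y*. Confirmed.

76


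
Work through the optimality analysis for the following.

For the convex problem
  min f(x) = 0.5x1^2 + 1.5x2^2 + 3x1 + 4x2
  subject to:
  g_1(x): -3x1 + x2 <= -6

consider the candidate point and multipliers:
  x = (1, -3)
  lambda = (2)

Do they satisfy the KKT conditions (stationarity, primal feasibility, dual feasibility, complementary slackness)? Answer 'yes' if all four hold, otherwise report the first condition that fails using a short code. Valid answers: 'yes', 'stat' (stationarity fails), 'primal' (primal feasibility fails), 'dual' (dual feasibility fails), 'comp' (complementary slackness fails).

Gradient of f: grad f(x) = Q x + c = (4, -5)
Constraint values g_i(x) = a_i^T x - b_i:
  g_1((1, -3)) = 0
Stationarity residual: grad f(x) + sum_i lambda_i a_i = (-2, -3)
  -> stationarity FAILS
Primal feasibility (all g_i <= 0): OK
Dual feasibility (all lambda_i >= 0): OK
Complementary slackness (lambda_i * g_i(x) = 0 for all i): OK

Verdict: the first failing condition is stationarity -> stat.

stat


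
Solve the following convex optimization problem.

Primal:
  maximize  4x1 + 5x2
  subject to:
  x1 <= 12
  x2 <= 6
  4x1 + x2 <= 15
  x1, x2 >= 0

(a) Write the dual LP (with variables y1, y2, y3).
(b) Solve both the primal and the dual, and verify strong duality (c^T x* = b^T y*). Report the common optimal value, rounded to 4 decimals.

The standard primal-dual pair for 'max c^T x s.t. A x <= b, x >= 0' is:
  Dual:  min b^T y  s.t.  A^T y >= c,  y >= 0.

So the dual LP is:
  minimize  12y1 + 6y2 + 15y3
  subject to:
    y1 + 4y3 >= 4
    y2 + y3 >= 5
    y1, y2, y3 >= 0

Solving the primal: x* = (2.25, 6).
  primal value c^T x* = 39.
Solving the dual: y* = (0, 4, 1).
  dual value b^T y* = 39.
Strong duality: c^T x* = b^T y*. Confirmed.

39


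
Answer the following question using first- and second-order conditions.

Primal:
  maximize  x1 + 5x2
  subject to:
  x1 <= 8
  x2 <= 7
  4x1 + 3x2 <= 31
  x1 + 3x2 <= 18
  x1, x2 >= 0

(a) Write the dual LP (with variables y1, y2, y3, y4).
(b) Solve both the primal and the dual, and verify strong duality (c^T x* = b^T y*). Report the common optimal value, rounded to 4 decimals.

The standard primal-dual pair for 'max c^T x s.t. A x <= b, x >= 0' is:
  Dual:  min b^T y  s.t.  A^T y >= c,  y >= 0.

So the dual LP is:
  minimize  8y1 + 7y2 + 31y3 + 18y4
  subject to:
    y1 + 4y3 + y4 >= 1
    y2 + 3y3 + 3y4 >= 5
    y1, y2, y3, y4 >= 0

Solving the primal: x* = (0, 6).
  primal value c^T x* = 30.
Solving the dual: y* = (0, 0, 0, 1.6667).
  dual value b^T y* = 30.
Strong duality: c^T x* = b^T y*. Confirmed.

30


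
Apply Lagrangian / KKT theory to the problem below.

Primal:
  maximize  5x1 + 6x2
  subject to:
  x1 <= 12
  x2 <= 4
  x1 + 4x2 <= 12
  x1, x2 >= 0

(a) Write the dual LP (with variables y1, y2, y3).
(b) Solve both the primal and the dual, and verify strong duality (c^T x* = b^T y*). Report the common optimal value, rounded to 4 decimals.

The standard primal-dual pair for 'max c^T x s.t. A x <= b, x >= 0' is:
  Dual:  min b^T y  s.t.  A^T y >= c,  y >= 0.

So the dual LP is:
  minimize  12y1 + 4y2 + 12y3
  subject to:
    y1 + y3 >= 5
    y2 + 4y3 >= 6
    y1, y2, y3 >= 0

Solving the primal: x* = (12, 0).
  primal value c^T x* = 60.
Solving the dual: y* = (3.5, 0, 1.5).
  dual value b^T y* = 60.
Strong duality: c^T x* = b^T y*. Confirmed.

60


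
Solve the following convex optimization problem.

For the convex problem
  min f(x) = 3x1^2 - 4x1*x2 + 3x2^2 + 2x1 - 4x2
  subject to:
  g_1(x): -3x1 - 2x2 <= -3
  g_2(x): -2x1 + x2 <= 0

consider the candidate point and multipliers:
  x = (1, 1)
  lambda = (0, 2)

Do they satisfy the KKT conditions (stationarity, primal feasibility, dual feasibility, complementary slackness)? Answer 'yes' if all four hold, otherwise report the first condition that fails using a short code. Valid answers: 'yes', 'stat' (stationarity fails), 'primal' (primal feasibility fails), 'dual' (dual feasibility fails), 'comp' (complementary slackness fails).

Gradient of f: grad f(x) = Q x + c = (4, -2)
Constraint values g_i(x) = a_i^T x - b_i:
  g_1((1, 1)) = -2
  g_2((1, 1)) = -1
Stationarity residual: grad f(x) + sum_i lambda_i a_i = (0, 0)
  -> stationarity OK
Primal feasibility (all g_i <= 0): OK
Dual feasibility (all lambda_i >= 0): OK
Complementary slackness (lambda_i * g_i(x) = 0 for all i): FAILS

Verdict: the first failing condition is complementary_slackness -> comp.

comp


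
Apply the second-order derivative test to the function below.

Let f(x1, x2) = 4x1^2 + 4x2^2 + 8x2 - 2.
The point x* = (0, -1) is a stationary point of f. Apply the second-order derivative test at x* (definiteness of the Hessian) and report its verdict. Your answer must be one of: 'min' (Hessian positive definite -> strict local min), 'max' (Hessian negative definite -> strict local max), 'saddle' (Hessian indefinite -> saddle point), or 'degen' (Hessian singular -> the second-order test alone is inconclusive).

Compute the Hessian H = grad^2 f:
  H = [[8, 0], [0, 8]]
Verify stationarity: grad f(x*) = H x* + g = (0, 0).
Eigenvalues of H: 8, 8.
Both eigenvalues > 0, so H is positive definite -> x* is a strict local min.

min


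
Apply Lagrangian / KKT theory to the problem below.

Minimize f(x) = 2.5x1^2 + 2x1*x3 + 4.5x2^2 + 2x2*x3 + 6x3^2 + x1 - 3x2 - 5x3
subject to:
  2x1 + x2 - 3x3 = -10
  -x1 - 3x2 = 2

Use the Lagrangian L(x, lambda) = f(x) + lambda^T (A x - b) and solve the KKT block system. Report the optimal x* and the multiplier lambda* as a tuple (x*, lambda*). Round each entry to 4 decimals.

Form the Lagrangian:
  L(x, lambda) = (1/2) x^T Q x + c^T x + lambda^T (A x - b)
Stationarity (grad_x L = 0): Q x + c + A^T lambda = 0.
Primal feasibility: A x = b.

This gives the KKT block system:
  [ Q   A^T ] [ x     ]   [-c ]
  [ A    0  ] [ lambda ] = [ b ]

Solving the linear system:
  x*      = (-2.2682, 0.0894, 1.851)
  lambda* = (4.2848, 1.9305)
  f(x*)   = 13.5977

x* = (-2.2682, 0.0894, 1.851), lambda* = (4.2848, 1.9305)


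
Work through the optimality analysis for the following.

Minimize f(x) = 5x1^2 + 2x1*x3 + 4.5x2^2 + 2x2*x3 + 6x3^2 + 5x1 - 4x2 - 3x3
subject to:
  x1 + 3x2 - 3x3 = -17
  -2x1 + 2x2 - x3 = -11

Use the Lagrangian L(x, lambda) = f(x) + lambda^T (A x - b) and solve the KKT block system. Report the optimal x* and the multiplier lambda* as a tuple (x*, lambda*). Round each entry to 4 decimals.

Form the Lagrangian:
  L(x, lambda) = (1/2) x^T Q x + c^T x + lambda^T (A x - b)
Stationarity (grad_x L = 0): Q x + c + A^T lambda = 0.
Primal feasibility: A x = b.

This gives the KKT block system:
  [ Q   A^T ] [ x     ]   [-c ]
  [ A    0  ] [ lambda ] = [ b ]

Solving the linear system:
  x*      = (0.7776, -3.5188, 2.407)
  lambda* = (3.3162, 10.4534)
  f(x*)   = 91.0528

x* = (0.7776, -3.5188, 2.407), lambda* = (3.3162, 10.4534)


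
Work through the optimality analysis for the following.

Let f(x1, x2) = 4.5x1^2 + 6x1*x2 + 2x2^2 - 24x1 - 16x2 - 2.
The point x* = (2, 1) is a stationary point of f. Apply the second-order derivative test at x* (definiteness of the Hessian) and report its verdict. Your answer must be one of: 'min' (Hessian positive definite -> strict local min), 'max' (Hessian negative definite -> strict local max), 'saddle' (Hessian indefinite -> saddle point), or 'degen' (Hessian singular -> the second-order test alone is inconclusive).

Compute the Hessian H = grad^2 f:
  H = [[9, 6], [6, 4]]
Verify stationarity: grad f(x*) = H x* + g = (0, 0).
Eigenvalues of H: 0, 13.
H has a zero eigenvalue (singular; positive semidefinite but not definite), so H is neither positive definite, negative definite, nor indefinite. The second-order test alone is inconclusive -> degen.
(Indeed, f is constant along the null direction of H through x*, so x* is not a strict local extremum.)

degen


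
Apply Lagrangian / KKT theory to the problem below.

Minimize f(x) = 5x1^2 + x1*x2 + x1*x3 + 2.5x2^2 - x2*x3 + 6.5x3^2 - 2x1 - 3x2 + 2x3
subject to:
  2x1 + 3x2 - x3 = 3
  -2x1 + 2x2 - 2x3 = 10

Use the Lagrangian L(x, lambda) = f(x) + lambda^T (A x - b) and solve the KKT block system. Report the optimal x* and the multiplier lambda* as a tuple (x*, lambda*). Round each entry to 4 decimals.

Form the Lagrangian:
  L(x, lambda) = (1/2) x^T Q x + c^T x + lambda^T (A x - b)
Stationarity (grad_x L = 0): Q x + c + A^T lambda = 0.
Primal feasibility: A x = b.

This gives the KKT block system:
  [ Q   A^T ] [ x     ]   [-c ]
  [ A    0  ] [ lambda ] = [ b ]

Solving the linear system:
  x*      = (-2.0862, 2.1293, -0.7845)
  lambda* = (3.0345, -7.7241)
  f(x*)   = 32.1767

x* = (-2.0862, 2.1293, -0.7845), lambda* = (3.0345, -7.7241)


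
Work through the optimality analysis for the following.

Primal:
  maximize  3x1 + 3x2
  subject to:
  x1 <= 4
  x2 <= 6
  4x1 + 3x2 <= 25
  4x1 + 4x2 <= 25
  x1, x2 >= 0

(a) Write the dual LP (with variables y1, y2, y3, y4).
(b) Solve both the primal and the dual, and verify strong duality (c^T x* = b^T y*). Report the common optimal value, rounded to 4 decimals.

The standard primal-dual pair for 'max c^T x s.t. A x <= b, x >= 0' is:
  Dual:  min b^T y  s.t.  A^T y >= c,  y >= 0.

So the dual LP is:
  minimize  4y1 + 6y2 + 25y3 + 25y4
  subject to:
    y1 + 4y3 + 4y4 >= 3
    y2 + 3y3 + 4y4 >= 3
    y1, y2, y3, y4 >= 0

Solving the primal: x* = (4, 2.25).
  primal value c^T x* = 18.75.
Solving the dual: y* = (0, 0, 0, 0.75).
  dual value b^T y* = 18.75.
Strong duality: c^T x* = b^T y*. Confirmed.

18.75


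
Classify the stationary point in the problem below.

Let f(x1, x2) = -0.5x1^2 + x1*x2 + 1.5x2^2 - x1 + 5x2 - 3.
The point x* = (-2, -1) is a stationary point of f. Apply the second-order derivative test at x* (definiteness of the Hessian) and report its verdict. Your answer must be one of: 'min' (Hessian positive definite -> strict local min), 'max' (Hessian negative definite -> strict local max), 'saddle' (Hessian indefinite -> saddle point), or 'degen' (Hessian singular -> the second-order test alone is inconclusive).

Compute the Hessian H = grad^2 f:
  H = [[-1, 1], [1, 3]]
Verify stationarity: grad f(x*) = H x* + g = (0, 0).
Eigenvalues of H: -1.2361, 3.2361.
Eigenvalues have mixed signs, so H is indefinite -> x* is a saddle point.

saddle


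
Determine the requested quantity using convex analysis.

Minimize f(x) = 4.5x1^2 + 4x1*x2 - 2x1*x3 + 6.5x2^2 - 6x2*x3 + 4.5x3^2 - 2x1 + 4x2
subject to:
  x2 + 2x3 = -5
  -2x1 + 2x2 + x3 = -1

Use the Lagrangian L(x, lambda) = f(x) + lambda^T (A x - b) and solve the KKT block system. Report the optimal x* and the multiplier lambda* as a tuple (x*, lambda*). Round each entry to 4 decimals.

Form the Lagrangian:
  L(x, lambda) = (1/2) x^T Q x + c^T x + lambda^T (A x - b)
Stationarity (grad_x L = 0): Q x + c + A^T lambda = 0.
Primal feasibility: A x = b.

This gives the KKT block system:
  [ Q   A^T ] [ x     ]   [-c ]
  [ A    0  ] [ lambda ] = [ b ]

Solving the linear system:
  x*      = (-1.2754, -0.7006, -2.1497)
  lambda* = (9.2921, -5.9908)
  f(x*)   = 20.1091

x* = (-1.2754, -0.7006, -2.1497), lambda* = (9.2921, -5.9908)


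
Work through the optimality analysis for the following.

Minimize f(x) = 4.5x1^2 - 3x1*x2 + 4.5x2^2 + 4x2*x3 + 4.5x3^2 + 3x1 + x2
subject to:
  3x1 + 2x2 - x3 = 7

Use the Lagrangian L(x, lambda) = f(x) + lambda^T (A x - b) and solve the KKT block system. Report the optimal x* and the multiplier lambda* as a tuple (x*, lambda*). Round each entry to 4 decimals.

Form the Lagrangian:
  L(x, lambda) = (1/2) x^T Q x + c^T x + lambda^T (A x - b)
Stationarity (grad_x L = 0): Q x + c + A^T lambda = 0.
Primal feasibility: A x = b.

This gives the KKT block system:
  [ Q   A^T ] [ x     ]   [-c ]
  [ A    0  ] [ lambda ] = [ b ]

Solving the linear system:
  x*      = (1.1223, 1.3491, -0.9349)
  lambda* = (-3.0178)
  f(x*)   = 12.9201

x* = (1.1223, 1.3491, -0.9349), lambda* = (-3.0178)


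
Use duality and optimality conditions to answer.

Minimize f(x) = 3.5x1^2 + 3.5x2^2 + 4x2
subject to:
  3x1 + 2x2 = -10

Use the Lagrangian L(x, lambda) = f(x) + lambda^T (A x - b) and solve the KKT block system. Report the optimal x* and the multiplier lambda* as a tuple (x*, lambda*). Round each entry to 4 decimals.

Form the Lagrangian:
  L(x, lambda) = (1/2) x^T Q x + c^T x + lambda^T (A x - b)
Stationarity (grad_x L = 0): Q x + c + A^T lambda = 0.
Primal feasibility: A x = b.

This gives the KKT block system:
  [ Q   A^T ] [ x     ]   [-c ]
  [ A    0  ] [ lambda ] = [ b ]

Solving the linear system:
  x*      = (-2.044, -1.9341)
  lambda* = (4.7692)
  f(x*)   = 19.978

x* = (-2.044, -1.9341), lambda* = (4.7692)


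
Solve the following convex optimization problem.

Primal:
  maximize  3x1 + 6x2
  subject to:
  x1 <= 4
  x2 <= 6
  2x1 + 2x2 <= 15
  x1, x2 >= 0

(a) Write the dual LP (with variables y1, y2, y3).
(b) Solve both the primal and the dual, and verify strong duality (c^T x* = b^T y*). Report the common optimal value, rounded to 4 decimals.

The standard primal-dual pair for 'max c^T x s.t. A x <= b, x >= 0' is:
  Dual:  min b^T y  s.t.  A^T y >= c,  y >= 0.

So the dual LP is:
  minimize  4y1 + 6y2 + 15y3
  subject to:
    y1 + 2y3 >= 3
    y2 + 2y3 >= 6
    y1, y2, y3 >= 0

Solving the primal: x* = (1.5, 6).
  primal value c^T x* = 40.5.
Solving the dual: y* = (0, 3, 1.5).
  dual value b^T y* = 40.5.
Strong duality: c^T x* = b^T y*. Confirmed.

40.5


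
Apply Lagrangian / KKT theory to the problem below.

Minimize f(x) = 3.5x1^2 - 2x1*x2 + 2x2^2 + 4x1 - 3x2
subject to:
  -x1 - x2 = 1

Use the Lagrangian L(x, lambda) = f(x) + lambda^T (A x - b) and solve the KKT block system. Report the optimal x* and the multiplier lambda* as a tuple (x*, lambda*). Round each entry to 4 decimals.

Form the Lagrangian:
  L(x, lambda) = (1/2) x^T Q x + c^T x + lambda^T (A x - b)
Stationarity (grad_x L = 0): Q x + c + A^T lambda = 0.
Primal feasibility: A x = b.

This gives the KKT block system:
  [ Q   A^T ] [ x     ]   [-c ]
  [ A    0  ] [ lambda ] = [ b ]

Solving the linear system:
  x*      = (-0.8667, -0.1333)
  lambda* = (-1.8)
  f(x*)   = -0.6333

x* = (-0.8667, -0.1333), lambda* = (-1.8)


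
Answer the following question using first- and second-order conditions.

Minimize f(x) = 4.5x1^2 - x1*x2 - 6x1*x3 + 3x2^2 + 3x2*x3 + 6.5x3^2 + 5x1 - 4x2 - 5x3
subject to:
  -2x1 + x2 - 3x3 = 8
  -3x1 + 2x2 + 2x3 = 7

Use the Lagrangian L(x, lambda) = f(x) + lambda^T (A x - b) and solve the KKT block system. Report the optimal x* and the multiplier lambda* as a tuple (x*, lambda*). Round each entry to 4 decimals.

Form the Lagrangian:
  L(x, lambda) = (1/2) x^T Q x + c^T x + lambda^T (A x - b)
Stationarity (grad_x L = 0): Q x + c + A^T lambda = 0.
Primal feasibility: A x = b.

This gives the KKT block system:
  [ Q   A^T ] [ x     ]   [-c ]
  [ A    0  ] [ lambda ] = [ b ]

Solving the linear system:
  x*      = (-1.8549, 1.6108, -0.8931)
  lambda* = (-1.3723, -1.7339)
  f(x*)   = 5.9317

x* = (-1.8549, 1.6108, -0.8931), lambda* = (-1.3723, -1.7339)


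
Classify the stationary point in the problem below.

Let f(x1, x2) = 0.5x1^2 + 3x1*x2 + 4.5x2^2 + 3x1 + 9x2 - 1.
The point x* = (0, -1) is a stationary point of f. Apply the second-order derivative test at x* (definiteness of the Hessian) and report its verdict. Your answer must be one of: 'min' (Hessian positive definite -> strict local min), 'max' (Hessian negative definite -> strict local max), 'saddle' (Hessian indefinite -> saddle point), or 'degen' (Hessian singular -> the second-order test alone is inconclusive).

Compute the Hessian H = grad^2 f:
  H = [[1, 3], [3, 9]]
Verify stationarity: grad f(x*) = H x* + g = (0, 0).
Eigenvalues of H: 0, 10.
H has a zero eigenvalue (singular; positive semidefinite but not definite), so H is neither positive definite, negative definite, nor indefinite. The second-order test alone is inconclusive -> degen.
(Indeed, f is constant along the null direction of H through x*, so x* is not a strict local extremum.)

degen


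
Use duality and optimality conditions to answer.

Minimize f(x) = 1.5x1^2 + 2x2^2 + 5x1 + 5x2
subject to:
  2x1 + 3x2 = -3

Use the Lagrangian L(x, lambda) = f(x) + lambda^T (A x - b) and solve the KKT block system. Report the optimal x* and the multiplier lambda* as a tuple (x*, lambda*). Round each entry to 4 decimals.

Form the Lagrangian:
  L(x, lambda) = (1/2) x^T Q x + c^T x + lambda^T (A x - b)
Stationarity (grad_x L = 0): Q x + c + A^T lambda = 0.
Primal feasibility: A x = b.

This gives the KKT block system:
  [ Q   A^T ] [ x     ]   [-c ]
  [ A    0  ] [ lambda ] = [ b ]

Solving the linear system:
  x*      = (-0.907, -0.3953)
  lambda* = (-1.1395)
  f(x*)   = -4.9651

x* = (-0.907, -0.3953), lambda* = (-1.1395)


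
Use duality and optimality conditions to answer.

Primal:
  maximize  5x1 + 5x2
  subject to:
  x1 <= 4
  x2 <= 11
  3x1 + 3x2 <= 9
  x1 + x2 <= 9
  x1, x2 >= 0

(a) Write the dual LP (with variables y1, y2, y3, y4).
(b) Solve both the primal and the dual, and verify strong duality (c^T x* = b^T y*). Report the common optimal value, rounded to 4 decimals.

The standard primal-dual pair for 'max c^T x s.t. A x <= b, x >= 0' is:
  Dual:  min b^T y  s.t.  A^T y >= c,  y >= 0.

So the dual LP is:
  minimize  4y1 + 11y2 + 9y3 + 9y4
  subject to:
    y1 + 3y3 + y4 >= 5
    y2 + 3y3 + y4 >= 5
    y1, y2, y3, y4 >= 0

Solving the primal: x* = (3, 0).
  primal value c^T x* = 15.
Solving the dual: y* = (0, 0, 1.6667, 0).
  dual value b^T y* = 15.
Strong duality: c^T x* = b^T y*. Confirmed.

15


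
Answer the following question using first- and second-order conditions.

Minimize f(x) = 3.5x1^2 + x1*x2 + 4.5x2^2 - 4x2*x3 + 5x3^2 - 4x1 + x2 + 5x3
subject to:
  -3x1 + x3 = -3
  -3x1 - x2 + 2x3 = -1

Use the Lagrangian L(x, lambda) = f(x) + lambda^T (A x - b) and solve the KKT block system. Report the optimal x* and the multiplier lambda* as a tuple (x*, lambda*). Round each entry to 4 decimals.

Form the Lagrangian:
  L(x, lambda) = (1/2) x^T Q x + c^T x + lambda^T (A x - b)
Stationarity (grad_x L = 0): Q x + c + A^T lambda = 0.
Primal feasibility: A x = b.

This gives the KKT block system:
  [ Q   A^T ] [ x     ]   [-c ]
  [ A    0  ] [ lambda ] = [ b ]

Solving the linear system:
  x*      = (1.0714, -1.7857, 0.2143)
  lambda* = (15.4286, -14.8571)
  f(x*)   = 13.2143

x* = (1.0714, -1.7857, 0.2143), lambda* = (15.4286, -14.8571)


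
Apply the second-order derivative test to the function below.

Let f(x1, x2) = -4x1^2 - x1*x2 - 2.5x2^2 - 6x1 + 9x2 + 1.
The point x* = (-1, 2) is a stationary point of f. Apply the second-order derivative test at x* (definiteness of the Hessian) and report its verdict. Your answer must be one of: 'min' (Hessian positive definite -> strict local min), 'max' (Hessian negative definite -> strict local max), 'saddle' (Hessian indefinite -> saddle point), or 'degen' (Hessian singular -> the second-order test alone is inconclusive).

Compute the Hessian H = grad^2 f:
  H = [[-8, -1], [-1, -5]]
Verify stationarity: grad f(x*) = H x* + g = (0, 0).
Eigenvalues of H: -8.3028, -4.6972.
Both eigenvalues < 0, so H is negative definite -> x* is a strict local max.

max


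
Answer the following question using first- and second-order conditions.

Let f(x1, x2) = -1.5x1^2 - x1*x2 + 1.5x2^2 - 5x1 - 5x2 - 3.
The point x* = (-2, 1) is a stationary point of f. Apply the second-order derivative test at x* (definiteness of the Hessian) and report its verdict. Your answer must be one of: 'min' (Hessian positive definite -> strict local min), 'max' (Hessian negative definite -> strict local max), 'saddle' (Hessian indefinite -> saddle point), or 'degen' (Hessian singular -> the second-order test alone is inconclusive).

Compute the Hessian H = grad^2 f:
  H = [[-3, -1], [-1, 3]]
Verify stationarity: grad f(x*) = H x* + g = (0, 0).
Eigenvalues of H: -3.1623, 3.1623.
Eigenvalues have mixed signs, so H is indefinite -> x* is a saddle point.

saddle


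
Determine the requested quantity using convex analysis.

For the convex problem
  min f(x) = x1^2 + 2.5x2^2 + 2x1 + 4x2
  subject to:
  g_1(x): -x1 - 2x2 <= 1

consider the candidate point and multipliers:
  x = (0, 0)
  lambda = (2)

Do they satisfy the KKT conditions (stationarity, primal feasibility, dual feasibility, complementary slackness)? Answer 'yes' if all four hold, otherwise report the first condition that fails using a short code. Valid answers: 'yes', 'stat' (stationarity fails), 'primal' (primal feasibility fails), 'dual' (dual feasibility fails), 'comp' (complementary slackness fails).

Gradient of f: grad f(x) = Q x + c = (2, 4)
Constraint values g_i(x) = a_i^T x - b_i:
  g_1((0, 0)) = -1
Stationarity residual: grad f(x) + sum_i lambda_i a_i = (0, 0)
  -> stationarity OK
Primal feasibility (all g_i <= 0): OK
Dual feasibility (all lambda_i >= 0): OK
Complementary slackness (lambda_i * g_i(x) = 0 for all i): FAILS

Verdict: the first failing condition is complementary_slackness -> comp.

comp


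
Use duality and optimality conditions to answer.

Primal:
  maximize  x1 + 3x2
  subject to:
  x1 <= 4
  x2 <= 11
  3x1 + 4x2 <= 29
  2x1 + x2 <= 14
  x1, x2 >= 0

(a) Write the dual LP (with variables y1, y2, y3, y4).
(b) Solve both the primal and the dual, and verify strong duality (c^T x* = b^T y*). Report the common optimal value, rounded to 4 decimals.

The standard primal-dual pair for 'max c^T x s.t. A x <= b, x >= 0' is:
  Dual:  min b^T y  s.t.  A^T y >= c,  y >= 0.

So the dual LP is:
  minimize  4y1 + 11y2 + 29y3 + 14y4
  subject to:
    y1 + 3y3 + 2y4 >= 1
    y2 + 4y3 + y4 >= 3
    y1, y2, y3, y4 >= 0

Solving the primal: x* = (0, 7.25).
  primal value c^T x* = 21.75.
Solving the dual: y* = (0, 0, 0.75, 0).
  dual value b^T y* = 21.75.
Strong duality: c^T x* = b^T y*. Confirmed.

21.75


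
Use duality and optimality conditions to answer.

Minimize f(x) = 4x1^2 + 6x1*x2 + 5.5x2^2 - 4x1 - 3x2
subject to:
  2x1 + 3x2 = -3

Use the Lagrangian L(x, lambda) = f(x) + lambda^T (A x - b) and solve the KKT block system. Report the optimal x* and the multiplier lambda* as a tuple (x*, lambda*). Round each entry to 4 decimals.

Form the Lagrangian:
  L(x, lambda) = (1/2) x^T Q x + c^T x + lambda^T (A x - b)
Stationarity (grad_x L = 0): Q x + c + A^T lambda = 0.
Primal feasibility: A x = b.

This gives the KKT block system:
  [ Q   A^T ] [ x     ]   [-c ]
  [ A    0  ] [ lambda ] = [ b ]

Solving the linear system:
  x*      = (0.1364, -1.0909)
  lambda* = (4.7273)
  f(x*)   = 8.4545

x* = (0.1364, -1.0909), lambda* = (4.7273)


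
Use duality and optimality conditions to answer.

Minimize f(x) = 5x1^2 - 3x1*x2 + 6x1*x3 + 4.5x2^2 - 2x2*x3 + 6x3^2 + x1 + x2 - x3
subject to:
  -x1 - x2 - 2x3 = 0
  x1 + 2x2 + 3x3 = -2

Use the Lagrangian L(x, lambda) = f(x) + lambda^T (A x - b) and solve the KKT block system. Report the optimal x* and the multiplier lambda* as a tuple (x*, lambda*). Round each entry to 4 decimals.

Form the Lagrangian:
  L(x, lambda) = (1/2) x^T Q x + c^T x + lambda^T (A x - b)
Stationarity (grad_x L = 0): Q x + c + A^T lambda = 0.
Primal feasibility: A x = b.

This gives the KKT block system:
  [ Q   A^T ] [ x     ]   [-c ]
  [ A    0  ] [ lambda ] = [ b ]

Solving the linear system:
  x*      = (2.6471, -1.3529, -0.6471)
  lambda* = (73.1176, 45.4706)
  f(x*)   = 46.4412

x* = (2.6471, -1.3529, -0.6471), lambda* = (73.1176, 45.4706)


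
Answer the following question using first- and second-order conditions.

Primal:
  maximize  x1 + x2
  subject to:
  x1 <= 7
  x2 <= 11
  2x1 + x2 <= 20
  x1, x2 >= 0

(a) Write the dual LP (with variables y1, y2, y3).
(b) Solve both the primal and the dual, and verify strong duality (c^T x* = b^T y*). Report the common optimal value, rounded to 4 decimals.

The standard primal-dual pair for 'max c^T x s.t. A x <= b, x >= 0' is:
  Dual:  min b^T y  s.t.  A^T y >= c,  y >= 0.

So the dual LP is:
  minimize  7y1 + 11y2 + 20y3
  subject to:
    y1 + 2y3 >= 1
    y2 + y3 >= 1
    y1, y2, y3 >= 0

Solving the primal: x* = (4.5, 11).
  primal value c^T x* = 15.5.
Solving the dual: y* = (0, 0.5, 0.5).
  dual value b^T y* = 15.5.
Strong duality: c^T x* = b^T y*. Confirmed.

15.5


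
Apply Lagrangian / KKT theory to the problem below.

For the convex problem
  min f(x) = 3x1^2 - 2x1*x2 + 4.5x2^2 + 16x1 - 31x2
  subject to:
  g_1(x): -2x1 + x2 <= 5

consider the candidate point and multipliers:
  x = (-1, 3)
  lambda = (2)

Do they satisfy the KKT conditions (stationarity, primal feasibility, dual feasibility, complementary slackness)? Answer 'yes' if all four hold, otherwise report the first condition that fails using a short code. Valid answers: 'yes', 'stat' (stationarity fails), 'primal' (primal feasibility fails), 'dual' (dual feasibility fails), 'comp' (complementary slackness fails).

Gradient of f: grad f(x) = Q x + c = (4, -2)
Constraint values g_i(x) = a_i^T x - b_i:
  g_1((-1, 3)) = 0
Stationarity residual: grad f(x) + sum_i lambda_i a_i = (0, 0)
  -> stationarity OK
Primal feasibility (all g_i <= 0): OK
Dual feasibility (all lambda_i >= 0): OK
Complementary slackness (lambda_i * g_i(x) = 0 for all i): OK

Verdict: yes, KKT holds.

yes


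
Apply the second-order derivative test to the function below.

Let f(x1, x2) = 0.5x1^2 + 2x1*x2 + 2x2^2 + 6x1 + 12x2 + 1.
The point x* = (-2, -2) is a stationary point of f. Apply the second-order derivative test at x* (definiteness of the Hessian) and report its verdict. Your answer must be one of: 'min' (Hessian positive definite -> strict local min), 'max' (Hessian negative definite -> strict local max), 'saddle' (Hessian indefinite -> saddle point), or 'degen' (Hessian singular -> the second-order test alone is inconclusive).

Compute the Hessian H = grad^2 f:
  H = [[1, 2], [2, 4]]
Verify stationarity: grad f(x*) = H x* + g = (0, 0).
Eigenvalues of H: 0, 5.
H has a zero eigenvalue (singular; positive semidefinite but not definite), so H is neither positive definite, negative definite, nor indefinite. The second-order test alone is inconclusive -> degen.
(Indeed, f is constant along the null direction of H through x*, so x* is not a strict local extremum.)

degen


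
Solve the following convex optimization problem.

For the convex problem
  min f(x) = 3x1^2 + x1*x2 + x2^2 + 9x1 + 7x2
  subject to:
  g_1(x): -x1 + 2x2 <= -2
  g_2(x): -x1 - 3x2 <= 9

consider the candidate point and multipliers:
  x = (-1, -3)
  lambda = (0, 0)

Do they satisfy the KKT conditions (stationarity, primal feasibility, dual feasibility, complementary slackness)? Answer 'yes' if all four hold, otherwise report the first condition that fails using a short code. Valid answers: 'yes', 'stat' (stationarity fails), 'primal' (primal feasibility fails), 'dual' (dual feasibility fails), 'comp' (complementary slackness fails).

Gradient of f: grad f(x) = Q x + c = (0, 0)
Constraint values g_i(x) = a_i^T x - b_i:
  g_1((-1, -3)) = -3
  g_2((-1, -3)) = 1
Stationarity residual: grad f(x) + sum_i lambda_i a_i = (0, 0)
  -> stationarity OK
Primal feasibility (all g_i <= 0): FAILS
Dual feasibility (all lambda_i >= 0): OK
Complementary slackness (lambda_i * g_i(x) = 0 for all i): OK

Verdict: the first failing condition is primal_feasibility -> primal.

primal


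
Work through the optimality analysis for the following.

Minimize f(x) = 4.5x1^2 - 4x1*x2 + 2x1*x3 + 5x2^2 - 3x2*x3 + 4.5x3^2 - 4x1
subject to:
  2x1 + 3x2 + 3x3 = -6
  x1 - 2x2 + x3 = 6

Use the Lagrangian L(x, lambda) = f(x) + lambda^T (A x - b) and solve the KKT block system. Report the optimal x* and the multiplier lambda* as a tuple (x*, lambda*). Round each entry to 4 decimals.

Form the Lagrangian:
  L(x, lambda) = (1/2) x^T Q x + c^T x + lambda^T (A x - b)
Stationarity (grad_x L = 0): Q x + c + A^T lambda = 0.
Primal feasibility: A x = b.

This gives the KKT block system:
  [ Q   A^T ] [ x     ]   [-c ]
  [ A    0  ] [ lambda ] = [ b ]

Solving the linear system:
  x*      = (0.5479, -2.6058, 0.2405)
  lambda* = (0.7572, -13.3497)
  f(x*)   = 41.2249

x* = (0.5479, -2.6058, 0.2405), lambda* = (0.7572, -13.3497)


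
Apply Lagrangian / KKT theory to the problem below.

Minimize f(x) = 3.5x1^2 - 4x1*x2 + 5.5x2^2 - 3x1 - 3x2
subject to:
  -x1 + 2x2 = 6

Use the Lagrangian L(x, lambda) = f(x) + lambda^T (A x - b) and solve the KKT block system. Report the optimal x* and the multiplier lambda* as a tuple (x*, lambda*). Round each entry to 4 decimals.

Form the Lagrangian:
  L(x, lambda) = (1/2) x^T Q x + c^T x + lambda^T (A x - b)
Stationarity (grad_x L = 0): Q x + c + A^T lambda = 0.
Primal feasibility: A x = b.

This gives the KKT block system:
  [ Q   A^T ] [ x     ]   [-c ]
  [ A    0  ] [ lambda ] = [ b ]

Solving the linear system:
  x*      = (0, 3)
  lambda* = (-15)
  f(x*)   = 40.5

x* = (0, 3), lambda* = (-15)


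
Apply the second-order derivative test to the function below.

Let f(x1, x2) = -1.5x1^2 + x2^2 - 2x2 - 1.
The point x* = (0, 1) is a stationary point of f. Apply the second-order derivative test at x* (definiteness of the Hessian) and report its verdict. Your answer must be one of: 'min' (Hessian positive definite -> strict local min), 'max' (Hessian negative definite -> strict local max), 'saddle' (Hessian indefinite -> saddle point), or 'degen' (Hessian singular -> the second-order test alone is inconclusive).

Compute the Hessian H = grad^2 f:
  H = [[-3, 0], [0, 2]]
Verify stationarity: grad f(x*) = H x* + g = (0, 0).
Eigenvalues of H: -3, 2.
Eigenvalues have mixed signs, so H is indefinite -> x* is a saddle point.

saddle


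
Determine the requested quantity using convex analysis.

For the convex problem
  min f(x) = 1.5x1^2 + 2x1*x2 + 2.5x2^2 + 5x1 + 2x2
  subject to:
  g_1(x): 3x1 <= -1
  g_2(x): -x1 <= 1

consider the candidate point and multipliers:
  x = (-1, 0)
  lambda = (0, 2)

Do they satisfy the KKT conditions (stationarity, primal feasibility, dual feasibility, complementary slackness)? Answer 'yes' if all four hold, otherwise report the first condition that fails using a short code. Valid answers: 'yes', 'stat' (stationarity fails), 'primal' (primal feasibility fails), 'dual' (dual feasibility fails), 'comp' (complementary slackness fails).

Gradient of f: grad f(x) = Q x + c = (2, 0)
Constraint values g_i(x) = a_i^T x - b_i:
  g_1((-1, 0)) = -2
  g_2((-1, 0)) = 0
Stationarity residual: grad f(x) + sum_i lambda_i a_i = (0, 0)
  -> stationarity OK
Primal feasibility (all g_i <= 0): OK
Dual feasibility (all lambda_i >= 0): OK
Complementary slackness (lambda_i * g_i(x) = 0 for all i): OK

Verdict: yes, KKT holds.

yes


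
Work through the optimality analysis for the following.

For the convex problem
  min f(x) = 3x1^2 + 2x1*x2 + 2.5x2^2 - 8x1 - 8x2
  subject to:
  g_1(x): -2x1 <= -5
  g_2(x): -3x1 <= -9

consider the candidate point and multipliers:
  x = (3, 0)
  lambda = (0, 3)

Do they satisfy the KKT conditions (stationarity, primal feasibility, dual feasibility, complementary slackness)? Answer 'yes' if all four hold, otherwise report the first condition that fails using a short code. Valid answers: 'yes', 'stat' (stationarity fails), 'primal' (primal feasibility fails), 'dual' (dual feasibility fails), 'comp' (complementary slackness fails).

Gradient of f: grad f(x) = Q x + c = (10, -2)
Constraint values g_i(x) = a_i^T x - b_i:
  g_1((3, 0)) = -1
  g_2((3, 0)) = 0
Stationarity residual: grad f(x) + sum_i lambda_i a_i = (1, -2)
  -> stationarity FAILS
Primal feasibility (all g_i <= 0): OK
Dual feasibility (all lambda_i >= 0): OK
Complementary slackness (lambda_i * g_i(x) = 0 for all i): OK

Verdict: the first failing condition is stationarity -> stat.

stat


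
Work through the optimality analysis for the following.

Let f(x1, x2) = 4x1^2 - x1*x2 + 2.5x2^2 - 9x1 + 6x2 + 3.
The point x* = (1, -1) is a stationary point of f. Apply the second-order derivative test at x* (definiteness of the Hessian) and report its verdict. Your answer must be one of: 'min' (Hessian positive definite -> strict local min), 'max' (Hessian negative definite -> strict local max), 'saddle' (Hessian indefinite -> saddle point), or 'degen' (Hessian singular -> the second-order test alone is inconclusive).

Compute the Hessian H = grad^2 f:
  H = [[8, -1], [-1, 5]]
Verify stationarity: grad f(x*) = H x* + g = (0, 0).
Eigenvalues of H: 4.6972, 8.3028.
Both eigenvalues > 0, so H is positive definite -> x* is a strict local min.

min


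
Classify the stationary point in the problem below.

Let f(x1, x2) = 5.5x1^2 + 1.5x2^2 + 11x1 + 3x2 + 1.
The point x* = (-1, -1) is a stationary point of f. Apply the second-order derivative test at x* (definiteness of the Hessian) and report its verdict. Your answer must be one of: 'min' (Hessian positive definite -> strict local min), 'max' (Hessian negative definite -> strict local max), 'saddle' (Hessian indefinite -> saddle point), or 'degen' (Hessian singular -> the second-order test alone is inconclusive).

Compute the Hessian H = grad^2 f:
  H = [[11, 0], [0, 3]]
Verify stationarity: grad f(x*) = H x* + g = (0, 0).
Eigenvalues of H: 3, 11.
Both eigenvalues > 0, so H is positive definite -> x* is a strict local min.

min
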